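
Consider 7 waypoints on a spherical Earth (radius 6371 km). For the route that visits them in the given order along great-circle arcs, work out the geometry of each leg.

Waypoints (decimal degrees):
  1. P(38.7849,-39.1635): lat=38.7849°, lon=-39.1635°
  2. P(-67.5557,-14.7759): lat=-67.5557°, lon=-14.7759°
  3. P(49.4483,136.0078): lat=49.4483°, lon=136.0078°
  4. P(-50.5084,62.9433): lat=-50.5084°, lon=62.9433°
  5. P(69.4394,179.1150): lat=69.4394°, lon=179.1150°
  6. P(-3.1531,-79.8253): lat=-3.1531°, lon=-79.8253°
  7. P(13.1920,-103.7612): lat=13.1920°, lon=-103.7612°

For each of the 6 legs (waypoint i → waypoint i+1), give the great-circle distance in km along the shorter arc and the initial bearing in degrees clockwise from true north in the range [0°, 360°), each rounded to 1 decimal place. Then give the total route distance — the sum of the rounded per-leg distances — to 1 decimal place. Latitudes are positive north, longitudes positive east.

Leg 1: dist=12001.6 km, bearing=170.5°
Leg 2: dist=17431.5 km, bearing=126.4°
Leg 3: dist=13095.5 km, bearing=223.4°
Leg 4: dist=16144.6 km, bearing=33.5°
Leg 5: dist=10766.0 km, bearing=80.7°
Leg 6: dist=3206.7 km, bearing=305.0°
Total: 72645.9 km

Leg 1: φ1=0.6769242, φ2=-1.1790694, Δφ=-1.8559936, Δλ=0.4256439 rad; a=sin²(Δφ/2)+cosφ1·cosφ2·sin²(Δλ/2)=0.6539504698; c=2·atan2(√a, √(1-a))=1.883782326; dist=6371·c=12001.577 ≈ 12001.6 km; running total=12001.6 km
Leg 1 bearing: y=sinΔλ·cosφ2=0.15764187, x=cosφ1·sinφ2-sinφ1·cosφ2·cosΔλ=-0.93826758; θ=atan2(y, x)=170.4626° ≈ 170.5°
Leg 2: φ1=-1.1790694, φ2=0.8630356, Δφ=2.0421050, Δλ=2.6316720 rad; a=sin²(Δφ/2)+cosφ1·cosφ2·sin²(Δλ/2)=0.9594494726; c=2·atan2(√a, √(1-a))=2.736076613; dist=6371·c=17431.544 ≈ 17431.5 km; running total=29433.1 km
Leg 2 bearing: y=sinΔλ·cosφ2=0.31733555, x=cosφ1·sinφ2-sinφ1·cosφ2·cosΔλ=-0.23435630; θ=atan2(y, x)=126.4463° ≈ 126.4°
Leg 3: φ1=0.8630356, φ2=-0.8815379, Δφ=-1.7445735, Δλ=-1.2752161 rad; a=sin²(Δφ/2)+cosφ1·cosφ2·sin²(Δλ/2)=0.7329634096; c=2·atan2(√a, √(1-a))=2.055478112; dist=6371·c=13095.451 ≈ 13095.5 km; running total=42528.6 km
Leg 3 bearing: y=sinΔλ·cosφ2=-0.60838537, x=cosφ1·sinφ2-sinφ1·cosφ2·cosΔλ=-0.64247914; θ=atan2(y, x)=-136.5613° <0 so +360° → 223.4387° ≈ 223.4°
Leg 4: φ1=-0.8815379, φ2=1.2119462, Δφ=2.0934840, Δλ=2.0275787 rad; a=sin²(Δφ/2)+cosφ1·cosφ2·sin²(Δλ/2)=0.9105357653; c=2·atan2(√a, √(1-a))=2.534081979; dist=6371·c=16144.636 ≈ 16144.6 km; running total=58673.2 km
Leg 4 bearing: y=sinΔλ·cosφ2=0.31519178, x=cosφ1·sinφ2-sinφ1·cosφ2·cosΔλ=0.47591563; θ=atan2(y, x)=33.5159° ≈ 33.5°
Leg 5: φ1=1.2119462, φ2=-0.0550320, Δφ=-1.2669781, Δλ=-4.5193608 rad; a=sin²(Δφ/2)+cosφ1·cosφ2·sin²(Δλ/2)=0.5593847012; c=2·atan2(√a, √(1-a))=1.689846747; dist=6371·c=10766.014 ≈ 10766.0 km; running total=69439.2 km
Leg 5 bearing: y=sinΔλ·cosφ2=0.97994207, x=cosφ1·sinφ2-sinφ1·cosφ2·cosΔλ=0.16002300; θ=atan2(y, x)=80.7255° ≈ 80.7°
Leg 6: φ1=-0.0550320, φ2=0.2302438, Δφ=0.2852758, Δλ=-0.4177603 rad; a=sin²(Δφ/2)+cosφ1·cosφ2·sin²(Δλ/2)=0.0620098862; c=2·atan2(√a, √(1-a))=0.503332041; dist=6371·c=3206.728 ≈ 3206.7 km; running total=72645.9 km
Leg 6 bearing: y=sinΔλ·cosφ2=-0.39500787, x=cosφ1·sinφ2-sinφ1·cosφ2·cosΔλ=0.27681659; θ=atan2(y, x)=-54.9777° <0 so +360° → 305.0223° ≈ 305.0°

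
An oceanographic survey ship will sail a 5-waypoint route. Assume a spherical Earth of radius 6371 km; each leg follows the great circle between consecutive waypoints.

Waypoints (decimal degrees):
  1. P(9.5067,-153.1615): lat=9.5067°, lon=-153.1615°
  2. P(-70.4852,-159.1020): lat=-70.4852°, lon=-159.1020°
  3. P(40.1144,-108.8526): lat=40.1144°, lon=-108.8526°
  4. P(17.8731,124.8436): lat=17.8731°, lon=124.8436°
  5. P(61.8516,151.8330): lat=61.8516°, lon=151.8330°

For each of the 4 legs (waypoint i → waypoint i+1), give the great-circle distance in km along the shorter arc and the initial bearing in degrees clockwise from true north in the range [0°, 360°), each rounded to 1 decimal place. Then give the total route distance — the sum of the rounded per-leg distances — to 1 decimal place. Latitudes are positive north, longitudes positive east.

Leg 1: dist=8906.1 km, bearing=182.0°
Leg 2: dist=12938.2 km, bearing=41.0°
Leg 3: dist=11507.0 km, bearing=307.9°
Leg 4: dist=5323.9 km, bearing=16.8°
Total: 38675.2 km

Leg 1: φ1=0.1659232, φ2=-1.2301988, Δφ=-1.3961220, Δλ=-0.1036813 rad; a=sin²(Δφ/2)+cosφ1·cosφ2·sin²(Δλ/2)=0.4139909221; c=2·atan2(√a, √(1-a))=1.397918329; dist=6371·c=8906.138 ≈ 8906.1 km; running total=8906.1 km
Leg 1 bearing: y=sinΔλ·cosφ2=-0.03457275, x=cosφ1·sinφ2-sinφ1·cosφ2·cosΔλ=-0.98448691; θ=atan2(y, x)=-177.9887° <0 so +360° → 182.0113° ≈ 182.0°
Leg 2: φ1=-1.2301988, φ2=0.7001284, Δφ=1.9303272, Δλ=0.8770175 rad; a=sin²(Δφ/2)+cosφ1·cosφ2·sin²(Δλ/2)=0.7219724572; c=2·atan2(√a, √(1-a))=2.030792764; dist=6371·c=12938.181 ≈ 12938.2 km; running total=21844.3 km
Leg 2 bearing: y=sinΔλ·cosφ2=0.58797397, x=cosφ1·sinφ2-sinφ1·cosφ2·cosΔλ=0.67616531; θ=atan2(y, x)=41.0093° ≈ 41.0°
Leg 3: φ1=0.7001284, φ2=0.3119444, Δφ=-0.3881839, Δλ=4.0787681 rad; a=sin²(Δφ/2)+cosφ1·cosφ2·sin²(Δλ/2)=0.6165947513; c=2·atan2(√a, √(1-a))=1.806152653; dist=6371·c=11506.999 ≈ 11507.0 km; running total=33351.3 km
Leg 3 bearing: y=sinΔλ·cosφ2=-0.76699569, x=cosφ1·sinφ2-sinφ1·cosφ2·cosΔλ=0.59777945; θ=atan2(y, x)=-52.0679° <0 so +360° → 307.9321° ≈ 307.9°
Leg 4: φ1=0.3119444, φ2=1.0795141, Δφ=0.7675696, Δλ=0.4710539 rad; a=sin²(Δφ/2)+cosφ1·cosφ2·sin²(Δλ/2)=0.1646493879; c=2·atan2(√a, √(1-a))=0.835642550; dist=6371·c=5323.879 ≈ 5323.9 km; running total=38675.2 km
Leg 4 bearing: y=sinΔλ·cosφ2=0.21409537, x=cosφ1·sinφ2-sinφ1·cosφ2·cosΔλ=0.71015705; θ=atan2(y, x)=16.7768° ≈ 16.8°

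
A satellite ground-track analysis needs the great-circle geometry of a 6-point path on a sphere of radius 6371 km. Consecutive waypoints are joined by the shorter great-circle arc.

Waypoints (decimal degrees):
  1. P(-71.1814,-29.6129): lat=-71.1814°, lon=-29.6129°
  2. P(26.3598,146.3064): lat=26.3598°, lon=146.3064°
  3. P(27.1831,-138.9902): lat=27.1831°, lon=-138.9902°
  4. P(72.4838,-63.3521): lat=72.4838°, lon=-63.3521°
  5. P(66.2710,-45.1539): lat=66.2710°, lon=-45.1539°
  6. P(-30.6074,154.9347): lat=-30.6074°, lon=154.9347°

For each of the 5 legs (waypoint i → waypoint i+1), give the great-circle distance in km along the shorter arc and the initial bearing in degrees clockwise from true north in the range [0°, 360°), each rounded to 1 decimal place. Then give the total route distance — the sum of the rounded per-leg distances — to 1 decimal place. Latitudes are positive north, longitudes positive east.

Leg 1: φ1=-1.2423498, φ2=0.4600653, Δφ=1.7024151, Δλ=3.0703710 rad; a=sin²(Δφ/2)+cosφ1·cosφ2·sin²(Δλ/2)=0.8542861459; c=2·atan2(√a, √(1-a))=2.358269189; dist=6371·c=15024.533 ≈ 15024.5 km; running total=15024.5 km
Leg 1 bearing: y=sinΔλ·cosφ2=0.06376234, x=cosφ1·sinφ2-sinφ1·cosφ2·cosΔλ=-0.70275150; θ=atan2(y, x)=174.8156° ≈ 174.8°
Leg 2: φ1=0.4600653, φ2=0.4744346, Δφ=0.0143693, Δλ=-4.9793650 rad; a=sin²(Δφ/2)+cosφ1·cosφ2·sin²(Δλ/2)=0.2934426426; c=2·atan2(√a, √(1-a))=1.144924696; dist=6371·c=7294.315 ≈ 7294.3 km; running total=22318.8 km
Leg 2 bearing: y=sinΔλ·cosφ2=0.85803710, x=cosφ1·sinφ2-sinφ1·cosφ2·cosΔλ=0.30513697; θ=atan2(y, x)=70.4235° ≈ 70.4°
Leg 3: φ1=0.4744346, φ2=1.2650810, Δφ=0.7906464, Δλ=1.3201339 rad; a=sin²(Δφ/2)+cosφ1·cosφ2·sin²(Δλ/2)=0.2489684949; c=2·atan2(√a, √(1-a))=1.044813750; dist=6371·c=6656.508 ≈ 6656.5 km; running total=28975.3 km
Leg 3 bearing: y=sinΔλ·cosφ2=0.29156946, x=cosφ1·sinφ2-sinφ1·cosφ2·cosΔλ=0.81419898; θ=atan2(y, x)=19.7027° ≈ 19.7°
Leg 4: φ1=1.2650810, φ2=1.1566471, Δφ=-0.1084338, Δλ=0.3176185 rad; a=sin²(Δφ/2)+cosφ1·cosφ2·sin²(Δλ/2)=0.0059655895; c=2·atan2(√a, √(1-a))=0.154628460; dist=6371·c=985.138 ≈ 985.1 km; running total=29960.4 km
Leg 4 bearing: y=sinΔλ·cosφ2=0.12567505, x=cosφ1·sinφ2-sinφ1·cosφ2·cosΔλ=-0.08902688; θ=atan2(y, x)=125.3134° ≈ 125.3°
Leg 5: φ1=1.1566471, φ2=-0.5341999, Δφ=-1.6908471, Δλ=3.4922049 rad; a=sin²(Δφ/2)+cosφ1·cosφ2·sin²(Δλ/2)=0.8956916574; c=2·atan2(√a, √(1-a))=2.483864853; dist=6371·c=15824.703 ≈ 15824.7 km; running total=45785.1 km
Leg 5 bearing: y=sinΔλ·cosφ2=-0.29561892, x=cosφ1·sinφ2-sinφ1·cosφ2·cosΔλ=0.53509055; θ=atan2(y, x)=-28.9191° <0 so +360° → 331.0809° ≈ 331.1°

Leg 1: dist=15024.5 km, bearing=174.8°
Leg 2: dist=7294.3 km, bearing=70.4°
Leg 3: dist=6656.5 km, bearing=19.7°
Leg 4: dist=985.1 km, bearing=125.3°
Leg 5: dist=15824.7 km, bearing=331.1°
Total: 45785.1 km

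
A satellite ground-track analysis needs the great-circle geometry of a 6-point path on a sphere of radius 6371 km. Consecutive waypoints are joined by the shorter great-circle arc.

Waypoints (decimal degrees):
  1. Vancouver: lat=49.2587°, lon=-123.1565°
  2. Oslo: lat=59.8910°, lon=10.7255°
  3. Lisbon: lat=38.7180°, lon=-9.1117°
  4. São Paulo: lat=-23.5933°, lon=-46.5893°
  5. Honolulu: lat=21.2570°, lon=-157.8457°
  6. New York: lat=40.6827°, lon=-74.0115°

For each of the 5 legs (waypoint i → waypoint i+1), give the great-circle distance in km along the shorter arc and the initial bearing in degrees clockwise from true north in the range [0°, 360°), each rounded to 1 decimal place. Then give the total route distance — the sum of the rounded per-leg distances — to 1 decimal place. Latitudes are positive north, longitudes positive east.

Leg 1: φ1=0.8597265, φ2=1.0452951, Δφ=0.1855686, Δλ=2.3366817 rad; a=sin²(Δφ/2)+cosφ1·cosφ2·sin²(Δλ/2)=0.2857545487; c=2·atan2(√a, √(1-a))=1.127974407; dist=6371·c=7186.325 ≈ 7186.3 km; running total=7186.3 km
Leg 1 bearing: y=sinΔλ·cosφ2=0.36157130, x=cosφ1·sinφ2-sinφ1·cosφ2·cosΔλ=0.82804695; θ=atan2(y, x)=23.5888° ≈ 23.6°
Leg 2: φ1=1.0452951, φ2=0.6757566, Δφ=-0.3695386, Δλ=-0.3462245 rad; a=sin²(Δφ/2)+cosφ1·cosφ2·sin²(Δλ/2)=0.0453657092; c=2·atan2(√a, √(1-a))=0.429272983; dist=6371·c=2734.898 ≈ 2734.9 km; running total=9921.2 km
Leg 2 bearing: y=sinΔλ·cosφ2=-0.26477140, x=cosφ1·sinφ2-sinφ1·cosφ2·cosΔλ=-0.32113355; θ=atan2(y, x)=-140.4948° <0 so +360° → 219.5052° ≈ 219.5°
Leg 3: φ1=0.6757566, φ2=-0.4117808, Δφ=-1.0875373, Δλ=-0.6541075 rad; a=sin²(Δφ/2)+cosφ1·cosφ2·sin²(Δλ/2)=0.3414588368; c=2·atan2(√a, √(1-a))=1.248144851; dist=6371·c=7951.931 ≈ 7951.9 km; running total=17873.1 km
Leg 3 bearing: y=sinΔλ·cosφ2=-0.55759050, x=cosφ1·sinφ2-sinφ1·cosφ2·cosΔλ=-0.76717119; θ=atan2(y, x)=-143.9898° <0 so +360° → 216.0102° ≈ 216.0°
Leg 4: φ1=-0.4117808, φ2=0.3710046, Δφ=0.7827854, Δλ=-1.9417905 rad; a=sin²(Δφ/2)+cosφ1·cosφ2·sin²(Δλ/2)=0.7273706546; c=2·atan2(√a, √(1-a))=2.042878059; dist=6371·c=13015.176 ≈ 13015.2 km; running total=30888.3 km
Leg 4 bearing: y=sinΔλ·cosφ2=-0.86855966, x=cosφ1·sinφ2-sinφ1·cosφ2·cosΔλ=0.19701387; θ=atan2(y, x)=-77.2200° <0 so +360° → 282.7800° ≈ 282.8°
Leg 5: φ1=0.3710046, φ2=0.7100471, Δφ=0.3390424, Δλ=1.4631828 rad; a=sin²(Δφ/2)+cosφ1·cosφ2·sin²(Δλ/2)=0.3438778696; c=2·atan2(√a, √(1-a))=1.253241833; dist=6371·c=7984.404 ≈ 7984.4 km; running total=38872.7 km
Leg 5 bearing: y=sinΔλ·cosφ2=0.75394444, x=cosφ1·sinφ2-sinφ1·cosφ2·cosΔλ=0.57798901; θ=atan2(y, x)=52.5255° ≈ 52.5°

Leg 1: dist=7186.3 km, bearing=23.6°
Leg 2: dist=2734.9 km, bearing=219.5°
Leg 3: dist=7951.9 km, bearing=216.0°
Leg 4: dist=13015.2 km, bearing=282.8°
Leg 5: dist=7984.4 km, bearing=52.5°
Total: 38872.7 km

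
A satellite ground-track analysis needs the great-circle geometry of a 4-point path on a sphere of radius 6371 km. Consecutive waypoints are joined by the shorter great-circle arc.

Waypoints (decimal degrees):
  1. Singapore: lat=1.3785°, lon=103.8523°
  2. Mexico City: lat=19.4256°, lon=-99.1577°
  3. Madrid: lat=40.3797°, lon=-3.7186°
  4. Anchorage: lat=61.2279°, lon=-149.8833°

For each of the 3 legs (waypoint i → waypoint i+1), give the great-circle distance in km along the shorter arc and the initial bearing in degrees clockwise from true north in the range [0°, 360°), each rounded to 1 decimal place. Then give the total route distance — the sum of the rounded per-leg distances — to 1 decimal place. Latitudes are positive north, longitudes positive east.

Leg 1: dist=16600.6 km, bearing=46.2°
Leg 2: dist=9065.2 km, bearing=50.1°
Leg 3: dist=8310.0 km, bearing=343.9°
Total: 33975.8 km

Leg 1: φ1=0.0240594, φ2=0.3390407, Δφ=0.3149813, Δλ=-3.5431929 rad; a=sin²(Δφ/2)+cosφ1·cosφ2·sin²(Δλ/2)=0.9298939172; c=2·atan2(√a, √(1-a))=2.605650373; dist=6371·c=16600.599 ≈ 16600.6 km; running total=16600.6 km
Leg 1 bearing: y=sinΔλ·cosφ2=0.36863994, x=cosφ1·sinφ2-sinφ1·cosφ2·cosΔλ=0.35336876; θ=atan2(y, x)=46.2117° ≈ 46.2°
Leg 2: φ1=0.3390407, φ2=0.7047587, Δφ=0.3657180, Δλ=1.6657265 rad; a=sin²(Δφ/2)+cosφ1·cosφ2·sin²(Δλ/2)=0.4263161028; c=2·atan2(√a, √(1-a))=1.422889847; dist=6371·c=9065.231 ≈ 9065.2 km; running total=25665.8 km
Leg 2 bearing: y=sinΔλ·cosφ2=0.75833804, x=cosφ1·sinφ2-sinφ1·cosφ2·cosΔλ=0.63498516; θ=atan2(y, x)=50.0593° ≈ 50.1°
Leg 3: φ1=0.7047587, φ2=1.0686284, Δφ=0.3638697, Δλ=-2.5510553 rad; a=sin²(Δφ/2)+cosφ1·cosφ2·sin²(Δλ/2)=0.3683476454; c=2·atan2(√a, √(1-a))=1.304350128; dist=6371·c=8310.015 ≈ 8310.0 km; running total=33975.8 km
Leg 3 bearing: y=sinΔλ·cosφ2=-0.26800642, x=cosφ1·sinφ2-sinφ1·cosφ2·cosΔλ=0.92673793; θ=atan2(y, x)=-16.1295° <0 so +360° → 343.8705° ≈ 343.9°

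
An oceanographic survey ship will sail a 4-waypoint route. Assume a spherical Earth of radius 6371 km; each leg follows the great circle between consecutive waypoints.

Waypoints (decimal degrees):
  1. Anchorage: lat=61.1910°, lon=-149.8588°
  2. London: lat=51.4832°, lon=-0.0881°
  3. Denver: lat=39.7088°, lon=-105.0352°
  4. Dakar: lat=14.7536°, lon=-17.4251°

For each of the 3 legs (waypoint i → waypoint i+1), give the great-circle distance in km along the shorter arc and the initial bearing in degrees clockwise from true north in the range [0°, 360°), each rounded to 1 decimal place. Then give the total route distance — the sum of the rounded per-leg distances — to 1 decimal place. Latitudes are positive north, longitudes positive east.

Leg 1: dist=7201.8 km, bearing=20.3°
Leg 2: dist=7549.5 km, bearing=306.7°
Leg 3: dist=8765.5 km, bearing=80.0°
Total: 23516.8 km

Leg 1: φ1=1.0679844, φ2=0.8985513, Δφ=-0.1694331, Δλ=2.6139918 rad; a=sin²(Δφ/2)+cosφ1·cosφ2·sin²(Δλ/2)=0.2868508667; c=2·atan2(√a, √(1-a))=1.130399715; dist=6371·c=7201.777 ≈ 7201.8 km; running total=7201.8 km
Leg 1 bearing: y=sinΔλ·cosφ2=0.31352789, x=cosφ1·sinφ2-sinφ1·cosφ2·cosΔλ=0.84851049; θ=atan2(y, x)=20.2795° ≈ 20.3°
Leg 2: φ1=0.8985513, φ2=0.6930493, Δφ=-0.2055020, Δλ=-1.8316724 rad; a=sin²(Δφ/2)+cosφ1·cosφ2·sin²(Δλ/2)=0.3118432217; c=2·atan2(√a, √(1-a))=1.184982186; dist=6371·c=7549.522 ≈ 7549.5 km; running total=14751.3 km
Leg 2 bearing: y=sinΔλ·cosφ2=-0.74327164, x=cosφ1·sinφ2-sinφ1·cosφ2·cosΔλ=0.55311425; θ=atan2(y, x)=-53.3448° <0 so +360° → 306.6552° ≈ 306.7°
Leg 3: φ1=0.6930493, φ2=0.2574989, Δφ=-0.4355504, Δλ=1.5290847 rad; a=sin²(Δφ/2)+cosφ1·cosφ2·sin²(Δλ/2)=0.4031388603; c=2·atan2(√a, √(1-a))=1.375841437; dist=6371·c=8765.486 ≈ 8765.5 km; running total=23516.8 km
Leg 3 bearing: y=sinΔλ·cosφ2=0.96618881, x=cosφ1·sinφ2-sinφ1·cosφ2·cosΔλ=0.17014951; θ=atan2(y, x)=80.0124° ≈ 80.0°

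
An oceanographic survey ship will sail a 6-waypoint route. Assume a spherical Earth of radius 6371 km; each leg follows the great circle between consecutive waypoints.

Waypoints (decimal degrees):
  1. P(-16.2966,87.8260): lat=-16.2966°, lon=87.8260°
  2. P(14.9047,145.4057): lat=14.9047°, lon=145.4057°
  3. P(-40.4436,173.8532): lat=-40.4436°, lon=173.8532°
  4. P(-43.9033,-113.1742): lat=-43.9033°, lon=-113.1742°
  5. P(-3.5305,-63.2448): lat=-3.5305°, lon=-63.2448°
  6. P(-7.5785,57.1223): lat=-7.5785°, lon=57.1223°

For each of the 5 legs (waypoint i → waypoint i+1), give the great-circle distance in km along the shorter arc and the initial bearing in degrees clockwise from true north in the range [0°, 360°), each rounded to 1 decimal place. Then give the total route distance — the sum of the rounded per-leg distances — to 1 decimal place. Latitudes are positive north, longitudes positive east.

Leg 1: dist=7210.2 km, bearing=64.3°
Leg 2: dist=6819.4 km, bearing=155.6°
Leg 3: dist=5824.5 km, bearing=119.6°
Leg 4: dist=6630.1 km, bearing=62.3°
Leg 5: dist=13285.1 km, bearing=100.8°
Total: 39769.3 km

Leg 1: φ1=-0.2844293, φ2=0.2601361, Δφ=0.5445654, Δλ=1.0049553 rad; a=sin²(Δφ/2)+cosφ1·cosφ2·sin²(Δλ/2)=0.2874520181; c=2·atan2(√a, √(1-a))=1.131728424; dist=6371·c=7210.242 ≈ 7210.2 km; running total=7210.2 km
Leg 1 bearing: y=sinΔλ·cosφ2=0.81573699, x=cosφ1·sinφ2-sinφ1·cosφ2·cosΔλ=0.39225831; θ=atan2(y, x)=64.3188° ≈ 64.3°
Leg 2: φ1=0.2601361, φ2=-0.7058740, Δφ=-0.9660101, Δλ=0.4965025 rad; a=sin²(Δφ/2)+cosφ1·cosφ2·sin²(Δλ/2)=0.2601075745; c=2·atan2(√a, √(1-a))=1.070386847; dist=6371·c=6819.435 ≈ 6819.4 km; running total=14029.6 km
Leg 2 bearing: y=sinΔλ·cosφ2=0.36252625, x=cosφ1·sinφ2-sinφ1·cosφ2·cosΔλ=-0.79898762; θ=atan2(y, x)=155.5947° ≈ 155.6°
Leg 3: φ1=-0.7058740, φ2=-0.7662571, Δφ=-0.0603832, Δλ=-5.0095732 rad; a=sin²(Δφ/2)+cosφ1·cosφ2·sin²(Δλ/2)=0.1947968053; c=2·atan2(√a, √(1-a))=0.914222777; dist=6371·c=5824.513 ≈ 5824.5 km; running total=19854.1 km
Leg 3 bearing: y=sinΔλ·cosφ2=0.68892744, x=cosφ1·sinφ2-sinφ1·cosφ2·cosΔλ=-0.39087468; θ=atan2(y, x)=119.5691° ≈ 119.6°
Leg 4: φ1=-0.7662571, φ2=-0.0616188, Δφ=0.7046383, Δλ=0.8714324 rad; a=sin²(Δφ/2)+cosφ1·cosφ2·sin²(Δλ/2)=0.2471813465; c=2·atan2(√a, √(1-a))=1.040675825; dist=6371·c=6630.146 ≈ 6630.1 km; running total=26484.2 km
Leg 4 bearing: y=sinΔλ·cosφ2=0.76379949, x=cosφ1·sinφ2-sinφ1·cosφ2·cosΔλ=0.40117484; θ=atan2(y, x)=62.2899° ≈ 62.3°
Leg 5: φ1=-0.0616188, φ2=-0.1322698, Δφ=-0.0706509, Δλ=2.1008022 rad; a=sin²(Δφ/2)+cosφ1·cosφ2·sin²(Δλ/2)=0.7460250549; c=2·atan2(√a, √(1-a))=2.085239430; dist=6371·c=13285.060 ≈ 13285.1 km; running total=39769.3 km
Leg 5 bearing: y=sinΔλ·cosφ2=0.85526759, x=cosφ1·sinφ2-sinφ1·cosφ2·cosΔλ=-0.16249320; θ=atan2(y, x)=100.7575° ≈ 100.8°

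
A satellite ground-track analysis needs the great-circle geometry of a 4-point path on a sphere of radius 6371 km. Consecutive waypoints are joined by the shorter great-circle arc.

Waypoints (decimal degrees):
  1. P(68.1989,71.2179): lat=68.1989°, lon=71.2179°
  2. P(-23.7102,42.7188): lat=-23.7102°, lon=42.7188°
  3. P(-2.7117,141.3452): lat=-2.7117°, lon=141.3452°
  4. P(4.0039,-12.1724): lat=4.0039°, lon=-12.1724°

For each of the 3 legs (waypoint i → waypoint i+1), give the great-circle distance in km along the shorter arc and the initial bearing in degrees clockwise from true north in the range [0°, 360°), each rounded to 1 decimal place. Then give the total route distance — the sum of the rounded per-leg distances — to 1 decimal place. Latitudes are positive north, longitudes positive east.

Leg 1: φ1=1.1902954, φ2=-0.4138211, Δφ=-1.6041164, Δλ=-0.4974031 rad; a=sin²(Δφ/2)+cosφ1·cosφ2·sin²(Δλ/2)=0.5372590391; c=2·atan2(√a, √(1-a))=1.645383544; dist=6371·c=10482.739 ≈ 10482.7 km; running total=10482.7 km
Leg 1 bearing: y=sinΔλ·cosφ2=-0.43686964, x=cosφ1·sinφ2-sinφ1·cosφ2·cosΔλ=-0.89643292; θ=atan2(y, x)=-154.0181° <0 so +360° → 205.9819° ≈ 206.0°
Leg 2: φ1=-0.4138211, φ2=-0.0473281, Δφ=0.3664930, Δλ=1.7213554 rad; a=sin²(Δφ/2)+cosφ1·cosφ2·sin²(Δλ/2)=0.5590762620; c=2·atan2(√a, √(1-a))=1.689225494; dist=6371·c=10762.056 ≈ 10762.1 km; running total=21244.8 km
Leg 2 bearing: y=sinΔλ·cosφ2=0.98758028, x=cosφ1·sinφ2-sinφ1·cosφ2·cosΔλ=-0.10356243; θ=atan2(y, x)=95.9864° ≈ 96.0°
Leg 3: φ1=-0.0473281, φ2=0.0698812, Δφ=0.1172093, Δλ=-2.6793876 rad; a=sin²(Δφ/2)+cosφ1·cosφ2·sin²(Δλ/2)=0.9475951890; c=2·atan2(√a, √(1-a))=2.679654506; dist=6371·c=17072.079 ≈ 17072.1 km; running total=38316.9 km
Leg 3 bearing: y=sinΔλ·cosφ2=-0.44483452, x=cosφ1·sinφ2-sinφ1·cosφ2·cosΔλ=0.02750333; θ=atan2(y, x)=-86.4620° <0 so +360° → 273.5380° ≈ 273.5°

Leg 1: dist=10482.7 km, bearing=206.0°
Leg 2: dist=10762.1 km, bearing=96.0°
Leg 3: dist=17072.1 km, bearing=273.5°
Total: 38316.9 km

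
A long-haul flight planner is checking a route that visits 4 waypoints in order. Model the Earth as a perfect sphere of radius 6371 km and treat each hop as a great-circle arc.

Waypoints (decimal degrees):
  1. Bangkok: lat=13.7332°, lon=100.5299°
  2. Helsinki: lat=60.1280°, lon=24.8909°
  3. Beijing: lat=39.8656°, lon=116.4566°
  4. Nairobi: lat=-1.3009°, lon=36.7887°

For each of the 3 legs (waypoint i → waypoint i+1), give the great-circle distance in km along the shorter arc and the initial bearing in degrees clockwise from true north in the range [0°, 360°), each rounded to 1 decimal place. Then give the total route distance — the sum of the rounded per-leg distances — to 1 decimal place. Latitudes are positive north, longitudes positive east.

Leg 1: φ1=0.2396896, φ2=1.0494316, Δφ=0.8097420, Δλ=-1.3201496 rad; a=sin²(Δφ/2)+cosφ1·cosφ2·sin²(Δλ/2)=0.3370682713; c=2·atan2(√a, √(1-a))=1.238871434; dist=6371·c=7892.8499 ≈ 7892.8 km; running total=7892.8 km
Leg 1 bearing: y=sinΔλ·cosφ2=-0.48250064, x=cosφ1·sinφ2-sinφ1·cosφ2·cosΔλ=0.81302284; θ=atan2(y, x)=-30.6876° <0 so +360° → 329.3124° ≈ 329.3°
Leg 2: φ1=1.0494316, φ2=0.6957860, Δφ=-0.3536456, Δλ=1.5981229 rad; a=sin²(Δφ/2)+cosφ1·cosφ2·sin²(Δλ/2)=0.2273090398; c=2·atan2(√a, √(1-a))=0.993951629; dist=6371·c=6332.466 ≈ 6332.5 km; running total=14225.3 km
Leg 2 bearing: y=sinΔλ·cosφ2=0.76726357, x=cosφ1·sinφ2-sinφ1·cosφ2·cosΔλ=0.33743914; θ=atan2(y, x)=66.2603° ≈ 66.3°
Leg 3: φ1=0.6957860, φ2=-0.0227050, Δφ=-0.7184910, Δλ=-1.3904672 rad; a=sin²(Δφ/2)+cosφ1·cosφ2·sin²(Δλ/2)=0.4384625720; c=2·atan2(√a, √(1-a))=1.447408622; dist=6371·c=9221.440 ≈ 9221.4 km; running total=23446.7 km
Leg 3 bearing: y=sinΔλ·cosφ2=-0.98353114, x=cosφ1·sinφ2-sinφ1·cosφ2·cosΔλ=-0.13235964; θ=atan2(y, x)=-97.6646° <0 so +360° → 262.3354° ≈ 262.3°

Leg 1: dist=7892.8 km, bearing=329.3°
Leg 2: dist=6332.5 km, bearing=66.3°
Leg 3: dist=9221.4 km, bearing=262.3°
Total: 23446.7 km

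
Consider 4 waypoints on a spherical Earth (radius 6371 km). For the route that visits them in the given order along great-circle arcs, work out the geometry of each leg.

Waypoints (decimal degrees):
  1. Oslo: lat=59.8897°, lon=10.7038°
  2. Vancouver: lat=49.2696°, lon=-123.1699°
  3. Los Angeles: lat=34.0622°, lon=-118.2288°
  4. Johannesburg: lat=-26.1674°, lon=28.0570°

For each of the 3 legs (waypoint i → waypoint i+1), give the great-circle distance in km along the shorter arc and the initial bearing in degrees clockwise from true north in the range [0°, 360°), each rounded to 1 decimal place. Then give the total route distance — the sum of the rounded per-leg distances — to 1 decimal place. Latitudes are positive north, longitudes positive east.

Leg 1: φ1=1.0452725, φ2=0.8599167, Δφ=-0.1853557, Δλ=-2.3365368 rad; a=sin²(Δφ/2)+cosφ1·cosφ2·sin²(Δλ/2)=0.2856674496; c=2·atan2(√a, √(1-a))=1.127781604; dist=6371·c=7185.097 ≈ 7185.1 km; running total=7185.1 km
Leg 1 bearing: y=sinΔλ·cosφ2=-0.47036764, x=cosφ1·sinφ2-sinφ1·cosφ2·cosΔλ=0.77136277; θ=atan2(y, x)=-31.3743° <0 so +360° → 328.6257° ≈ 328.6°
Leg 2: φ1=0.8599167, φ2=0.5944975, Δφ=-0.2654192, Δλ=0.0862385 rad; a=sin²(Δφ/2)+cosφ1·cosφ2·sin²(Δλ/2)=0.0185130949; c=2·atan2(√a, √(1-a))=0.272972390; dist=6371·c=1739.107 ≈ 1739.1 km; running total=8924.2 km
Leg 2 bearing: y=sinΔλ·cosφ2=0.07135401, x=cosφ1·sinφ2-sinφ1·cosφ2·cosΔλ=-0.25998086; θ=atan2(y, x)=164.6526° ≈ 164.7°
Leg 3: φ1=0.5944975, φ2=-0.4567073, Δφ=-1.0512048, Δλ=2.5531689 rad; a=sin²(Δφ/2)+cosφ1·cosφ2·sin²(Δλ/2)=0.9327367841; c=2·atan2(√a, √(1-a))=2.616891260; dist=6371·c=16672.214 ≈ 16672.2 km; running total=25596.4 km
Leg 3 bearing: y=sinΔλ·cosφ2=0.49816315, x=cosφ1·sinφ2-sinφ1·cosφ2·cosΔλ=0.05281080; θ=atan2(y, x)=83.9486° ≈ 83.9°

Leg 1: dist=7185.1 km, bearing=328.6°
Leg 2: dist=1739.1 km, bearing=164.7°
Leg 3: dist=16672.2 km, bearing=83.9°
Total: 25596.4 km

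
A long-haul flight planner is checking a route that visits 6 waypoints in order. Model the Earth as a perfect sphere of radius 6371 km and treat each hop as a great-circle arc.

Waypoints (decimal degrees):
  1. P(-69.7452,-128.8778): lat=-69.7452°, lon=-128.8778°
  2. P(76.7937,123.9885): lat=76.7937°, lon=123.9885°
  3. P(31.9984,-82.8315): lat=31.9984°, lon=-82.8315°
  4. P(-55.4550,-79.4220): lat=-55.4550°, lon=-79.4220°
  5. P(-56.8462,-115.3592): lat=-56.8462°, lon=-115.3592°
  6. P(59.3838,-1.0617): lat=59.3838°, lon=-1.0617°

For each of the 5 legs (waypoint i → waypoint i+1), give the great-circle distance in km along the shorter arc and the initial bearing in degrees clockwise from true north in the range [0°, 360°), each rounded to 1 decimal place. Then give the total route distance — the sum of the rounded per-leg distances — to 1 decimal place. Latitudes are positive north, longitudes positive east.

Leg 1: dist=17735.2 km, bearing=321.4°
Leg 2: dist=7777.2 km, bearing=24.0°
Leg 3: dist=9729.8 km, bearing=178.1°
Leg 4: dist=2205.5 km, bearing=251.1°
Leg 5: dist=16304.1 km, bearing=57.5°
Total: 53751.8 km

Leg 1: φ1=-1.2172834, φ2=1.3403029, Δφ=2.5575863, Δλ=4.4133495 rad; a=sin²(Δφ/2)+cosφ1·cosφ2·sin²(Δλ/2)=0.9683259700; c=2·atan2(√a, √(1-a))=2.783742341; dist=6371·c=17735.222 ≈ 17735.2 km; running total=17735.2 km
Leg 1 bearing: y=sinΔλ·cosφ2=-0.21831893, x=cosφ1·sinφ2-sinφ1·cosφ2·cosΔλ=0.27389777; θ=atan2(y, x)=-38.5577° <0 so +360° → 321.4423° ≈ 321.4°
Leg 2: φ1=1.3403029, φ2=0.5584774, Δφ=-0.7818255, Δλ=-3.6096900 rad; a=sin²(Δφ/2)+cosφ1·cosφ2·sin²(Δλ/2)=0.3285115939; c=2·atan2(√a, √(1-a))=1.220712222; dist=6371·c=7777.158 ≈ 7777.2 km; running total=25512.4 km
Leg 2 bearing: y=sinΔλ·cosφ2=0.38263672, x=cosφ1·sinφ2-sinφ1·cosφ2·cosΔλ=0.85787881; θ=atan2(y, x)=24.0381° ≈ 24.0°
Leg 3: φ1=0.5584774, φ2=-0.9678723, Δφ=-1.5263498, Δλ=0.0595070 rad; a=sin²(Δφ/2)+cosφ1·cosφ2·sin²(Δλ/2)=0.4782096373; c=2·atan2(√a, √(1-a))=1.527201794; dist=6371·c=9729.803 ≈ 9729.8 km; running total=35242.2 km
Leg 3 bearing: y=sinΔλ·cosφ2=0.03372373, x=cosφ1·sinφ2-sinφ1·cosφ2·cosΔλ=-0.99848056; θ=atan2(y, x)=178.0656° ≈ 178.1°
Leg 4: φ1=-0.9678723, φ2=-0.9921534, Δφ=-0.0242810, Δλ=-0.6272225 rad; a=sin²(Δφ/2)+cosφ1·cosφ2·sin²(Δλ/2)=0.0296608968; c=2·atan2(√a, √(1-a))=0.346172688; dist=6371·c=2205.466 ≈ 2205.5 km; running total=37447.7 km
Leg 4 bearing: y=sinΔλ·cosφ2=-0.32096775, x=cosφ1·sinφ2-sinφ1·cosφ2·cosΔλ=-0.11001915; θ=atan2(y, x)=-108.9203° <0 so +360° → 251.0797° ≈ 251.1°
Leg 5: φ1=-0.9921534, φ2=1.0364428, Δφ=2.0285962, Δλ=1.9948677 rad; a=sin²(Δφ/2)+cosφ1·cosφ2·sin²(Δλ/2)=0.9175510852; c=2·atan2(√a, √(1-a))=2.559114818; dist=6371·c=16304.121 ≈ 16304.1 km; running total=53751.8 km
Leg 5 bearing: y=sinΔλ·cosφ2=0.46417295, x=cosφ1·sinφ2-sinφ1·cosφ2·cosΔλ=0.29520813; θ=atan2(y, x)=57.5442° ≈ 57.5°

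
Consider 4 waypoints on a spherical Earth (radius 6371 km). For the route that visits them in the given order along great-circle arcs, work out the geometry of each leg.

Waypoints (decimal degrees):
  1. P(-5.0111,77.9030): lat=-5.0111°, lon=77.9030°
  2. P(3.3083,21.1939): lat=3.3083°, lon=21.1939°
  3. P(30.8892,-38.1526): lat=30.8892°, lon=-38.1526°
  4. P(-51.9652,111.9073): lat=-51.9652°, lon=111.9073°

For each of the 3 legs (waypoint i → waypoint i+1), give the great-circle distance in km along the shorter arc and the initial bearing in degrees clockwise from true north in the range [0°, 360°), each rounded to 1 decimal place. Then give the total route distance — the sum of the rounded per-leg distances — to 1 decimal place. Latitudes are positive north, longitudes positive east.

Leg 1: φ1=-0.0874602, φ2=0.0577407, Δφ=0.1452009, Δλ=-0.9897605 rad; a=sin²(Δφ/2)+cosφ1·cosφ2·sin²(Δλ/2)=0.2295799655; c=2·atan2(√a, √(1-a))=0.999360794; dist=6371·c=6366.928 ≈ 6366.9 km; running total=6366.9 km
Leg 1 bearing: y=sinΔλ·cosφ2=-0.83450150, x=cosφ1·sinφ2-sinφ1·cosφ2·cosΔλ=0.10535303; θ=atan2(y, x)=-82.8047° <0 so +360° → 277.1953° ≈ 277.2°
Leg 2: φ1=0.0577407, φ2=0.5391182, Δφ=0.4813775, Δλ=-1.0357918 rad; a=sin²(Δφ/2)+cosφ1·cosφ2·sin²(Δλ/2)=0.2667866738; c=2·atan2(√a, √(1-a))=1.085549561; dist=6371·c=6916.036 ≈ 6916.0 km; running total=13282.9 km
Leg 2 bearing: y=sinΔλ·cosφ2=-0.73824761, x=cosφ1·sinφ2-sinφ1·cosφ2·cosΔλ=0.48727471; θ=atan2(y, x)=-56.5735° <0 so +360° → 303.4265° ≈ 303.4°
Leg 3: φ1=0.5391182, φ2=-0.9069638, Δφ=-1.4460821, Δλ=2.6190393 rad; a=sin²(Δφ/2)+cosφ1·cosφ2·sin²(Δλ/2)=0.9312708124; c=2·atan2(√a, √(1-a))=2.611067808; dist=6371·c=16635.113 ≈ 16635.1 km; running total=29918.0 km
Leg 3 bearing: y=sinΔλ·cosφ2=0.30751198, x=cosφ1·sinφ2-sinφ1·cosφ2·cosΔλ=-0.40181878; θ=atan2(y, x)=142.5732° ≈ 142.6°

Leg 1: dist=6366.9 km, bearing=277.2°
Leg 2: dist=6916.0 km, bearing=303.4°
Leg 3: dist=16635.1 km, bearing=142.6°
Total: 29918.0 km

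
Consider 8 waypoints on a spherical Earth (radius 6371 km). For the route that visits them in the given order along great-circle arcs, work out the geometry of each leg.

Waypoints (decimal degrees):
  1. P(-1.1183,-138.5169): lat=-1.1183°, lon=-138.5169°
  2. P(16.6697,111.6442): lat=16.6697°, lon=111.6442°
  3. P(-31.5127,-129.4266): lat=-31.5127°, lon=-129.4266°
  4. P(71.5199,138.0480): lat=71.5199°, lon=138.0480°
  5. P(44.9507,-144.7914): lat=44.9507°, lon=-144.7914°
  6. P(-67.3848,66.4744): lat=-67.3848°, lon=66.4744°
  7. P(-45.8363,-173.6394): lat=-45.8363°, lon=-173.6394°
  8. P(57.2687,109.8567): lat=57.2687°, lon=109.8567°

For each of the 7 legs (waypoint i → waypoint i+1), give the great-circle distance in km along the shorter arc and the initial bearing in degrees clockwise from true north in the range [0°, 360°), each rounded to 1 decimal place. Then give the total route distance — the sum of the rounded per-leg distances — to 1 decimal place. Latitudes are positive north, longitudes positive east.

Leg 1: dist=12154.5 km, bearing=287.3°
Leg 2: dist=13679.7 km, bearing=117.1°
Leg 3: dist=13399.8 km, bearing=338.4°
Leg 4: dist=4887.3 km, bearing=83.8°
Leg 5: dist=16926.8 km, bearing=205.4°
Leg 6: dist=6458.5 km, bearing=134.6°
Leg 7: dist=13458.3 km, bearing=322.2°
Total: 80964.9 km

Leg 1: φ1=-0.0195180, φ2=0.2909412, Δφ=0.3104592, Δλ=4.3661349 rad; a=sin²(Δφ/2)+cosφ1·cosφ2·sin²(Δλ/2)=0.6653253229; c=2·atan2(√a, √(1-a))=1.907789242; dist=6371·c=12154.525 ≈ 12154.5 km; running total=12154.5 km
Leg 1 bearing: y=sinΔλ·cosφ2=-0.90111910, x=cosφ1·sinφ2-sinφ1·cosφ2·cosΔλ=0.28045413; θ=atan2(y, x)=-72.7124° <0 so +360° → 287.2876° ≈ 287.3°
Leg 2: φ1=0.2909412, φ2=-0.5500004, Δφ=-0.8409415, Δλ=-4.2074792 rad; a=sin²(Δφ/2)+cosφ1·cosφ2·sin²(Δλ/2)=0.7724971559; c=2·atan2(√a, √(1-a))=2.147178657; dist=6371·c=13679.675 ≈ 13679.7 km; running total=25834.2 km
Leg 2 bearing: y=sinΔλ·cosφ2=0.74614474, x=cosφ1·sinφ2-sinφ1·cosφ2·cosΔλ=-0.38242546; θ=atan2(y, x)=117.1367° ≈ 117.1°
Leg 3: φ1=-0.5500004, φ2=1.2482577, Δφ=1.7982581, Δλ=4.6683124 rad; a=sin²(Δφ/2)+cosφ1·cosφ2·sin²(Δλ/2)=0.7538207236; c=2·atan2(√a, √(1-a))=2.103241392; dist=6371·c=13399.751 ≈ 13399.8 km; running total=39234.0 km
Leg 3 bearing: y=sinΔλ·cosφ2=-0.31666741, x=cosφ1·sinφ2-sinφ1·cosφ2·cosΔλ=0.80126270; θ=atan2(y, x)=-21.5645° <0 so +360° → 338.4355° ≈ 338.4°
Leg 4: φ1=1.2482577, φ2=0.7845377, Δφ=-0.4637200, Δλ=-4.9364788 rad; a=sin²(Δφ/2)+cosφ1·cosφ2·sin²(Δλ/2)=0.1400416752; c=2·atan2(√a, √(1-a))=0.767114106; dist=6371·c=4887.284 ≈ 4887.3 km; running total=44121.3 km
Leg 4 bearing: y=sinΔλ·cosφ2=0.69001979, x=cosφ1·sinφ2-sinφ1·cosφ2·cosΔλ=0.07478440; θ=atan2(y, x)=83.8144° ≈ 83.8°
Leg 5: φ1=0.7845377, φ2=-1.1760866, Δφ=-1.9606243, Δλ=3.6872838 rad; a=sin²(Δφ/2)+cosφ1·cosφ2·sin²(Δλ/2)=0.9423975710; c=2·atan2(√a, √(1-a))=2.656850526; dist=6371·c=16926.795 ≈ 16926.8 km; running total=61048.1 km
Leg 5 bearing: y=sinΔλ·cosφ2=-0.19957984, x=cosφ1·sinφ2-sinφ1·cosφ2·cosΔλ=-0.42107653; θ=atan2(y, x)=-154.6402° <0 so +360° → 205.3598° ≈ 205.4°
Leg 6: φ1=-1.1760866, φ2=-0.7999944, Δφ=0.3760923, Δλ=-4.1907764 rad; a=sin²(Δφ/2)+cosφ1·cosφ2·sin²(Δλ/2)=0.2356509385; c=2·atan2(√a, √(1-a))=1.013730263; dist=6371·c=6458.476 ≈ 6458.5 km; running total=67506.6 km
Leg 6 bearing: y=sinΔλ·cosφ2=0.60405993, x=cosφ1·sinφ2-sinφ1·cosφ2·cosΔλ=-0.59631359; θ=atan2(y, x)=134.6303° ≈ 134.6°
Leg 7: φ1=-0.7999944, φ2=0.9995274, Δφ=1.7995217, Δλ=4.9479404 rad; a=sin²(Δφ/2)+cosφ1·cosφ2·sin²(Δλ/2)=0.7577655804; c=2·atan2(√a, √(1-a))=2.112423745; dist=6371·c=13458.252 ≈ 13458.3 km; running total=80964.9 km
Leg 7 bearing: y=sinΔλ·cosφ2=-0.52576896, x=cosφ1·sinφ2-sinφ1·cosφ2·cosΔλ=0.67660522; θ=atan2(y, x)=-37.8497° <0 so +360° → 322.1503° ≈ 322.2°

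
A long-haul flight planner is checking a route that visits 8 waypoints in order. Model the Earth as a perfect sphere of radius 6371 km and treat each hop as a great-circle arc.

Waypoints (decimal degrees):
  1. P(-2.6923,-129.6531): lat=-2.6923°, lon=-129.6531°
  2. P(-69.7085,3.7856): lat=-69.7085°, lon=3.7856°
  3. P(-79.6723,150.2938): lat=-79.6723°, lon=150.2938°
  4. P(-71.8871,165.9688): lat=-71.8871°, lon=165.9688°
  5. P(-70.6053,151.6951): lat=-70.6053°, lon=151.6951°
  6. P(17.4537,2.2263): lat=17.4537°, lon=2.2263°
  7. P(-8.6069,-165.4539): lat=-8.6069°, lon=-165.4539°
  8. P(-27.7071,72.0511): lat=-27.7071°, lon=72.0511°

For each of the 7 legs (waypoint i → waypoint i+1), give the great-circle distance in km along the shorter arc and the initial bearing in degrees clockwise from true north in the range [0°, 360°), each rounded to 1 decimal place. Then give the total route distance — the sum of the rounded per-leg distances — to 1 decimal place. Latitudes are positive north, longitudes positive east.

Leg 1: dist=11252.2 km, bearing=165.1°
Leg 2: dist=3273.3 km, bearing=168.4°
Leg 3: dist=958.2 km, bearing=34.1°
Leg 4: dist=528.4 km, bearing=278.8°
Leg 5: dist=13762.0 km, bearing=215.7°
Leg 6: dist=18358.4 km, bearing=304.9°
Leg 7: dist=12634.1 km, bearing=234.6°
Total: 60766.6 km

Leg 1: φ1=-0.0469895, φ2=-1.2166428, Δφ=-1.1696533, Δλ=2.3289447 rad; a=sin²(Δφ/2)+cosφ1·cosφ2·sin²(Δλ/2)=0.5970646778; c=2·atan2(√a, √(1-a))=1.766166170; dist=6371·c=11252.245 ≈ 11252.2 km; running total=11252.2 km
Leg 1 bearing: y=sinΔλ·cosφ2=0.25181256, x=cosφ1·sinφ2-sinφ1·cosφ2·cosΔλ=-0.94810560; θ=atan2(y, x)=165.1259° ≈ 165.1°
Leg 2: φ1=-1.2166428, φ2=-1.3905440, Δφ=-0.1739011, Δλ=2.5570505 rad; a=sin²(Δφ/2)+cosφ1·cosφ2·sin²(Δλ/2)=0.0645528536; c=2·atan2(√a, √(1-a))=0.513777302; dist=6371·c=3273.275 ≈ 3273.3 km; running total=14525.5 km
Leg 2 bearing: y=sinΔλ·cosφ2=0.09892868, x=cosφ1·sinφ2-sinφ1·cosφ2·cosΔλ=-0.48141068; θ=atan2(y, x)=168.3875° ≈ 168.4°
Leg 3: φ1=-1.3905440, φ2=-1.2546666, Δφ=0.1358774, Δλ=0.2735804 rad; a=sin²(Δφ/2)+cosφ1·cosφ2·sin²(Δλ/2)=0.0056449823; c=2·atan2(√a, √(1-a))=0.150407930; dist=6371·c=958.249 ≈ 958.2 km; running total=15483.7 km
Leg 3 bearing: y=sinΔλ·cosφ2=0.08399649, x=cosφ1·sinφ2-sinφ1·cosφ2·cosΔλ=0.12408487; θ=atan2(y, x)=34.0952° ≈ 34.1°
Leg 4: φ1=-1.2546666, φ2=-1.2322950, Δφ=0.0223716, Δλ=-0.2491231 rad; a=sin²(Δφ/2)+cosφ1·cosφ2·sin²(Δλ/2)=0.0017186561; c=2·atan2(√a, √(1-a))=0.082937124; dist=6371·c=528.392 ≈ 528.4 km; running total=16012.1 km
Leg 4 bearing: y=sinΔλ·cosφ2=-0.08187421, x=cosφ1·sinφ2-sinφ1·cosφ2·cosΔλ=0.01262632; θ=atan2(y, x)=-81.2331° <0 so +360° → 278.7669° ≈ 278.8°
Leg 5: φ1=-1.2322950, φ2=0.3046245, Δφ=1.5369195, Δλ=-2.6087227 rad; a=sin²(Δφ/2)+cosφ1·cosφ2·sin²(Δλ/2)=0.7778891922; c=2·atan2(√a, √(1-a))=2.160095312; dist=6371·c=13761.967 ≈ 13762.0 km; running total=29774.1 km
Leg 5 bearing: y=sinΔλ·cosφ2=-0.48461863, x=cosφ1·sinφ2-sinφ1·cosφ2·cosΔλ=-0.67546663; θ=atan2(y, x)=-144.3422° <0 so +360° → 215.6578° ≈ 215.7°
Leg 6: φ1=0.3046245, φ2=-0.1502187, Δφ=-0.4548433, Δλ=-2.9265716 rad; a=sin²(Δφ/2)+cosφ1·cosφ2·sin²(Δλ/2)=0.9831913027; c=2·atan2(√a, √(1-a))=2.881563976; dist=6371·c=18358.444 ≈ 18358.4 km; running total=48132.5 km
Leg 6 bearing: y=sinΔλ·cosφ2=-0.21096514, x=cosφ1·sinφ2-sinφ1·cosφ2·cosΔλ=0.14696383; θ=atan2(y, x)=-55.1379° <0 so +360° → 304.8621° ≈ 304.9°
Leg 7: φ1=-0.1502187, φ2=-0.4835801, Δφ=-0.3333614, Δλ=4.1452442 rad; a=sin²(Δφ/2)+cosφ1·cosφ2·sin²(Δλ/2)=0.7003435639; c=2·atan2(√a, √(1-a))=1.983063014; dist=6371·c=12634.094 ≈ 12634.1 km; running total=60766.6 km
Leg 7 bearing: y=sinΔλ·cosφ2=-0.74672633, x=cosφ1·sinφ2-sinφ1·cosφ2·cosΔλ=-0.53089510; θ=atan2(y, x)=-125.4114° <0 so +360° → 234.5886° ≈ 234.6°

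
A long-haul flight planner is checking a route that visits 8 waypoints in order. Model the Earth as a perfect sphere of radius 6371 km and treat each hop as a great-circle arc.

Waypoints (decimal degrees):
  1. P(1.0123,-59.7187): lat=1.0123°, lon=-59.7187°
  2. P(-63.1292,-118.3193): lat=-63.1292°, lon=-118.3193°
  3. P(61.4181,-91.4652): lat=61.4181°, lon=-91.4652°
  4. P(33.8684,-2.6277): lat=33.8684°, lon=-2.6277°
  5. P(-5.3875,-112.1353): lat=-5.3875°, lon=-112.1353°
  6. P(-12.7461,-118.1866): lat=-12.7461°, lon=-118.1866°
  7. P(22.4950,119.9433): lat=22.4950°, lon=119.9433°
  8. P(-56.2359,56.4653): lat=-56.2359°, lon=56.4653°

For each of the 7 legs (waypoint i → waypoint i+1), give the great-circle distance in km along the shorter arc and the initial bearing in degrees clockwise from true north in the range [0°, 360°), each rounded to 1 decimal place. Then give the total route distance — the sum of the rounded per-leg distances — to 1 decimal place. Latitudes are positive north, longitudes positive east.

Leg 1: dist=8596.4 km, bearing=203.3°
Leg 2: dist=14031.2 km, bearing=15.5°
Leg 3: dist=6690.6 km, bearing=73.1°
Leg 4: dist=12139.1 km, bearing=276.5°
Leg 5: dist=1053.7 km, bearing=218.6°
Leg 6: dist=13796.0 km, bearing=288.7°
Leg 7: dist=10573.9 km, bearing=210.0°
Total: 66880.9 km

Leg 1: φ1=0.0176680, φ2=-1.1018124, Δφ=-1.1194804, Δλ=-1.0227734 rad; a=sin²(Δφ/2)+cosφ1·cosφ2·sin²(Δλ/2)=0.3901571394; c=2·atan2(√a, √(1-a))=1.349304017; dist=6371·c=8596.416 ≈ 8596.4 km; running total=8596.4 km
Leg 1 bearing: y=sinΔλ·cosφ2=-0.38579049, x=cosφ1·sinφ2-sinφ1·cosφ2·cosΔλ=-0.89604904; θ=atan2(y, x)=-156.7059° <0 so +360° → 203.2941° ≈ 203.3°
Leg 2: φ1=-1.1018124, φ2=1.0719481, Δφ=2.1737605, Δλ=0.4686925 rad; a=sin²(Δφ/2)+cosφ1·cosφ2·sin²(Δλ/2)=0.7952025593; c=2·atan2(√a, √(1-a))=2.202357015; dist=6371·c=14031.217 ≈ 14031.2 km; running total=22627.6 km
Leg 2 bearing: y=sinΔλ·cosφ2=0.21610945, x=cosφ1·sinφ2-sinφ1·cosφ2·cosΔλ=0.77763648; θ=atan2(y, x)=15.5309° ≈ 15.5°
Leg 3: φ1=1.0719481, φ2=0.5911151, Δφ=-0.4808330, Δλ=1.5505069 rad; a=sin²(Δφ/2)+cosφ1·cosφ2·sin²(Δλ/2)=0.2512839313; c=2·atan2(√a, √(1-a))=1.050160134; dist=6371·c=6690.570 ≈ 6690.6 km; running total=29318.2 km
Leg 3 bearing: y=sinΔλ·cosφ2=0.83014887, x=cosφ1·sinφ2-sinφ1·cosφ2·cosΔλ=0.25182161; θ=atan2(y, x)=73.1251° ≈ 73.1°
Leg 4: φ1=0.5911151, φ2=-0.0940296, Δφ=-0.6851447, Δλ=-1.9112682 rad; a=sin²(Δφ/2)+cosφ1·cosφ2·sin²(Δλ/2)=0.6641848618; c=2·atan2(√a, √(1-a))=1.905373399; dist=6371·c=12139.134 ≈ 12139.1 km; running total=41457.3 km
Leg 4 bearing: y=sinΔλ·cosφ2=-0.93843326, x=cosφ1·sinφ2-sinφ1·cosφ2·cosΔλ=0.10731426; θ=atan2(y, x)=-83.4763° <0 so +360° → 276.5237° ≈ 276.5°
Leg 5: φ1=-0.0940296, φ2=-0.2224614, Δφ=-0.1284318, Δλ=-0.1056151 rad; a=sin²(Δφ/2)+cosφ1·cosφ2·sin²(Δλ/2)=0.0068234034; c=2·atan2(√a, √(1-a))=0.165396249; dist=6371·c=1053.740 ≈ 1053.7 km; running total=42511.0 km
Leg 5 bearing: y=sinΔλ·cosφ2=-0.10282107, x=cosφ1·sinφ2-sinφ1·cosφ2·cosΔλ=-0.12858929; θ=atan2(y, x)=-141.3539° <0 so +360° → 218.6461° ≈ 218.6°
Leg 6: φ1=-0.2224614, φ2=0.3926118, Δφ=0.6150732, Δλ=4.1561508 rad; a=sin²(Δφ/2)+cosφ1·cosφ2·sin²(Δλ/2)=0.7801072234; c=2·atan2(√a, √(1-a))=2.165440989; dist=6371·c=13796.025 ≈ 13796.0 km; running total=56307.0 km
Leg 6 bearing: y=sinΔλ·cosφ2=-0.78463059, x=cosφ1·sinφ2-sinφ1·cosφ2·cosΔλ=0.26554586; θ=atan2(y, x)=-71.3024° <0 so +360° → 288.6976° ≈ 288.7°
Leg 7: φ1=0.3926118, φ2=-0.9815016, Δφ=-1.3741134, Δλ=-1.1079001 rad; a=sin²(Δφ/2)+cosφ1·cosφ2·sin²(Δλ/2)=0.5443884163; c=2·atan2(√a, √(1-a))=1.659690188; dist=6371·c=10573.886 ≈ 10573.9 km; running total=66880.9 km
Leg 7 bearing: y=sinΔλ·cosφ2=-0.49728674, x=cosφ1·sinφ2-sinφ1·cosφ2·cosΔλ=-0.86303220; θ=atan2(y, x)=-150.0491° <0 so +360° → 209.9509° ≈ 210.0°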